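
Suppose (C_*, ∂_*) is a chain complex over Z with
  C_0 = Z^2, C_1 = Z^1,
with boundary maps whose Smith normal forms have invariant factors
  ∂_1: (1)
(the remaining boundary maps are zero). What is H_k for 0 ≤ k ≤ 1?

H_0: b_0 = 2 − 0 − 1 = 1; torsion from ∂_1 factors > 1: none. So H_0 = Z.
H_1: b_1 = 1 − 1 − 0 = 0; torsion from ∂_2 factors > 1: none. So H_1 = 0.

H_0 = Z,  H_1 = 0.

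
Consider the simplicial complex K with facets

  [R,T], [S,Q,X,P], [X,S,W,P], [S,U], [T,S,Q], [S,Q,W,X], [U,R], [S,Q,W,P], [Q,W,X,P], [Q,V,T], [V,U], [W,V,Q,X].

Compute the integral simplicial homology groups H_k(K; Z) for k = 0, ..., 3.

K has 9 vertices, 20 edges, 15 triangles, 6 3-simplices.
rank ∂_0 = 0, rank ∂_1 = 8 ⇒ b_0 = 9 − 0 − 8 = 1; all invariant factors of ∂_1 are 1 so no torsion. So H_0 = Z.
rank ∂_1 = 8, rank ∂_2 = 10 ⇒ b_1 = 20 − 8 − 10 = 2; all invariant factors of ∂_2 are 1 so no torsion. So H_1 = Z^2.
rank ∂_2 = 10, rank ∂_3 = 5 ⇒ b_2 = 15 − 10 − 5 = 0; all invariant factors of ∂_3 are 1 so no torsion. So H_2 = 0.
rank ∂_3 = 5, rank ∂_4 = 0 ⇒ b_3 = 6 − 5 − 0 = 1. So H_3 = Z.

H_0 ≅ Z,  H_1 ≅ Z^2,  H_2 = 0,  H_3 ≅ Z.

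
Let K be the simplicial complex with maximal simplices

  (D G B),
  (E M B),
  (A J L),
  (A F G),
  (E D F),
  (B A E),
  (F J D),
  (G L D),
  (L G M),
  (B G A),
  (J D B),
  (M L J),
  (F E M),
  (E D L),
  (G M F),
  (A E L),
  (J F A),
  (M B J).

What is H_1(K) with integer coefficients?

Fix the vertex order A < B < D < E < F < G < J < L < M and write every simplex with vertices in increasing order. Then dim K = 2 and the simplices of K are:

  0-simplices (9): A, B, D, E, F, G, J, L, M
  1-simplices (27): AB, AE, AF, AG, AJ, AL, BD, BE, BG, BJ, BM, DE, DF, DG, DJ, DL, EF, EL, EM, FG, FJ, FM, GL, GM, JL, JM, LM
  2-simplices (18): ABE, ABG, AEL, AFG, AFJ, AJL, BDG, BDJ, BEM, BJM, DEF, DEL, DFJ, DGL, EFM, FGM, GLM, JLM

giving chain groups C_0 ≅ Z^9, C_1 ≅ Z^27, C_2 ≅ Z^18.

The boundary map ∂_1: C_1 → C_0 is given by ∂[p,q] = [q] − [p].
The resulting 9×27 matrix has rank 8, and its Smith normal form has invariant factors (1,1,1,1,1,1,1,1).

∂_2: C_2 → C_1 acts by ∂[p,q,r] = [q,r] − [p,r] + [p,q]. For instance
  ∂DEL = EL − DL + DE,
  ∂DFJ = FJ − DJ + DF.
The 27×18 boundary matrix has rank 17 and Smith normal form diag(1,1,1,1,1,1,1,1,1,1,1,1,1,1,1,1,1).

Reading off H_k = ker ∂_k / im ∂_{k+1}:

  H_1: rank ker ∂_1 − rank ∂_2 = (27 − 8) − 17 = 2, and the invariant factors of ∂_2 are all 1, so H_1 = Z^2.

H_1 ≅ Z^2.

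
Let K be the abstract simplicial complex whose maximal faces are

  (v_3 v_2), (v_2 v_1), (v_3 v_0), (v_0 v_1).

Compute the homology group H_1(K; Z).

We work with the vertex ordering v_0 < v_1 < v_2 < v_3. The simplices of K, each written with vertices in increasing order, are:

  0-simplices (4): [v_0], [v_1], [v_2], [v_3]
  1-simplices (4): [v_0,v_1], [v_0,v_3], [v_1,v_2], [v_2,v_3]

giving chain groups C_0 ≅ Z^4, C_1 ≅ Z^4.

∂_1: C_1 → C_0 maps an edge to its endpoints' difference, ∂[p,q] = q − p.
This gives a 4×4 integer matrix of rank 3; reducing to Smith normal form yields diagonal entries (1,1,1).

Reading off H_k = ker ∂_k / im ∂_{k+1}:

  H_1: rank ker ∂_1 − rank ∂_2 = (4 − 3) − 0 = 1, and there is no ∂_2, so H_1 = Z.

H_1 = Z.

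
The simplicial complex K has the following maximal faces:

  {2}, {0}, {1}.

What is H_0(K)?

H_0 ≅ Z^3.

Take the total order 0 < 1 < 2 on the vertex set. Then K (dimension 0) consists of the simplices:

  0-simplices (3): [0], [1], [2]

so the chain groups are C_0 ≅ Z^3.

Reading off H_k = ker ∂_k / im ∂_{k+1}:

  H_0: rank C_0 − rank ∂_1 = 3 − 0 = 3, and there is no ∂_1, so H_0 = Z^3.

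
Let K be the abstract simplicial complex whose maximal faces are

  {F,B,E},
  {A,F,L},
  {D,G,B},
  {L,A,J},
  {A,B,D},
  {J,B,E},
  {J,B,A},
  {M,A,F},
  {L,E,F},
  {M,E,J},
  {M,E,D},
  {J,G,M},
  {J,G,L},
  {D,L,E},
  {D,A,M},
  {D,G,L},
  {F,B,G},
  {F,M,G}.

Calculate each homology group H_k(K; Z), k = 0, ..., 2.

K has 9 vertices, 27 edges, 18 triangles.
rank ∂_0 = 0, rank ∂_1 = 8 ⇒ b_0 = 9 − 0 − 8 = 1; all invariant factors of ∂_1 are 1 so no torsion. So H_0 ≅ Z.
rank ∂_1 = 8, rank ∂_2 = 17 ⇒ b_1 = 27 − 8 − 17 = 2; all invariant factors of ∂_2 are 1 so no torsion. So H_1 ≅ Z^2.
rank ∂_2 = 17, rank ∂_3 = 0 ⇒ b_2 = 18 − 17 − 0 = 1. So H_2 ≅ Z.

H_0 = Z,  H_1 = Z^2,  H_2 = Z.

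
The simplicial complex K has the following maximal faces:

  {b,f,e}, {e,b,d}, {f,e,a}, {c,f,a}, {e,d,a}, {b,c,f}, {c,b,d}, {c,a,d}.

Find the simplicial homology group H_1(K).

Order the vertices as a < b < c < d < e < f. Listing each simplex with vertices in this order, K has dimension 2 with simplices:

  0-simplices (6): a, b, c, d, e, f
  1-simplices (12): ac, ad, ae, af, bc, bd, be, bf, cd, cf, de, ef
  2-simplices (8): acd, acf, ade, aef, bcd, bcf, bde, bef

giving chain groups C_0 ≅ Z^6, C_1 ≅ Z^12, C_2 ≅ Z^8.

Boundary ∂_1: C_1 → C_0 sends each edge [p,q] (with p < q) to q − p. For instance
  ∂cd = d − c.
As a 6×12 matrix over Z this has rank 5, with invariant factors (1,1,1,1,1).

∂_2: C_2 → C_1 maps a triangle to the signed sum of its edges. For instance
  ∂aef = ef − af + ae,
  ∂acf = cf − af + ac.
As a 12×8 matrix over Z this has rank 7, with invariant factors (1,1,1,1,1,1,1).

From H_k ≅ ker(∂_k) / im(∂_{k+1}) we obtain:

  H_1: rank ker ∂_1 − rank ∂_2 = (12 − 5) − 7 = 0, and the invariant factors of ∂_2 are all 1, so H_1 ≅ 0.

H_1 = 0.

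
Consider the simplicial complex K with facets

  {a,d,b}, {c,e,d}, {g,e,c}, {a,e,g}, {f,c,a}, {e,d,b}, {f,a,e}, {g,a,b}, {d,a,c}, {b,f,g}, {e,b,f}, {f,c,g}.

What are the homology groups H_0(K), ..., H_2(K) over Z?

Order the vertices as a < b < c < d < e < f < g. Listing each simplex with vertices in this order, K has dimension 2 with simplices:

  0-simplices (7): a, b, c, d, e, f, g
  1-simplices (18): ab, ac, ad, ae, af, ag, bd, be, bf, bg, cd, ce, cf, cg, de, ef, eg, fg
  2-simplices (12): abd, abg, acd, acf, aef, aeg, bde, bef, bfg, cde, ceg, cfg

so the chain groups are C_0 ≅ Z^7, C_1 ≅ Z^18, C_2 ≅ Z^12.

Boundary ∂_1: C_1 → C_0 sends each edge [p,q] (with p < q) to q − p. For instance
  ∂ab = b − a.
The resulting 7×18 matrix has rank 6, and its Smith normal form has invariant factors (1,1,1,1,1,1).

The boundary map ∂_2: C_2 → C_1 acts by ∂[p,q,r] = [q,r] − [p,r] + [p,q]. For instance
  ∂ceg = eg − cg + ce,
  ∂cfg = fg − cg + cf.
The 18×12 boundary matrix has rank 12 and Smith normal form diag(1,1,1,1,1,1,1,1,1,1,1,2).

From H_k ≅ ker(∂_k) / im(∂_{k+1}) we obtain:

  H_0: rank C_0 − rank ∂_1 = 7 − 6 = 1, and the invariant factors of ∂_1 are all 1, so H_0 ≅ Z.
  H_1: rank ker ∂_1 − rank ∂_2 = (18 − 6) − 12 = 0, and ∂_2 has invariant factor 2 > 1, so H_1 ≅ Z/2Z.
  H_2: rank ker ∂_2 − rank ∂_3 = (12 − 12) − 0 = 0, and there is no ∂_3, so H_2 ≅ 0.

(K is a triangulation of the real projective plane RP^2.)

H_0 ≅ Z,  H_1 ≅ Z/2Z,  H_2 = 0.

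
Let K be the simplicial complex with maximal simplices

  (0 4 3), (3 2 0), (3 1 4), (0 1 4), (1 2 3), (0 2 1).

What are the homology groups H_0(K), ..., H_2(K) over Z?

H_0 ≅ Z,  H_1 = 0,  H_2 ≅ Z.

Take the total order 0 < 1 < 2 < 3 < 4 on the vertex set. Then K (dimension 2) consists of the simplices:

  0-simplices (5): [0], [1], [2], [3], [4]
  1-simplices (9): [0,1], [0,2], [0,3], [0,4], [1,2], [1,3], [1,4], [2,3], [3,4]
  2-simplices (6): [0,1,2], [0,1,4], [0,2,3], [0,3,4], [1,2,3], [1,3,4]

giving chain groups C_0 ≅ Z^5, C_1 ≅ Z^9, C_2 ≅ Z^6.

∂_1: C_1 → C_0 maps an edge to its endpoints' difference, ∂[p,q] = q − p. For instance
  ∂[0,2] = [2] − [0].
The 5×9 boundary matrix has rank 4 and Smith normal form diag(1,1,1,1).

Boundary ∂_2: C_2 → C_1 acts by ∂[p,q,r] = [q,r] − [p,r] + [p,q]. For instance
  ∂[1,3,4] = [3,4] − [1,4] + [1,3],
  ∂[1,2,3] = [2,3] − [1,3] + [1,2].
The 9×6 boundary matrix has rank 5 and Smith normal form diag(1,1,1,1,1).

From H_k ≅ ker(∂_k) / im(∂_{k+1}) we obtain:

  H_0: rank C_0 − rank ∂_1 = 5 − 4 = 1, and the invariant factors of ∂_1 are all 1, so H_0 = Z.
  H_1: rank ker ∂_1 − rank ∂_2 = (9 − 4) − 5 = 0, and the invariant factors of ∂_2 are all 1, so H_1 = 0.
  H_2: rank ker ∂_2 − rank ∂_3 = (6 − 5) − 0 = 1, and there is no ∂_3, so H_2 = Z.

As a check, the Euler characteristic is 5 − 9 + 6 = 2, which agrees with 1 − 0 + 1 = 2.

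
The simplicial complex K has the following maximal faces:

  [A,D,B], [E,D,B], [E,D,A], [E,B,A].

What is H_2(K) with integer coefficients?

Take the total order A < B < D < E on the vertex set. Then K (dimension 2) consists of the simplices:

  0-simplices (4): A, B, D, E
  1-simplices (6): AB, AD, AE, BD, BE, DE
  2-simplices (4): ABD, ABE, ADE, BDE

so the chain groups are C_0 ≅ Z^4, C_1 ≅ Z^6, C_2 ≅ Z^4.

The boundary map ∂_1: C_1 → C_0 sends each edge [p,q] (with p < q) to q − p. For instance
  ∂AE = E − A.
The resulting 4×6 matrix has rank 3, and its Smith normal form has invariant factors (1,1,1).

The boundary map ∂_2: C_2 → C_1 sends each 2-simplex [p,q,r] to [q,r] − [p,r] + [p,q]. For instance
  ∂BDE = DE − BE + BD,
  ∂ABD = BD − AD + AB.
As a 6×4 matrix over Z this has rank 3, with invariant factors (1,1,1).

Computing H_k = (kernel of ∂_k) / (image of ∂_{k+1}):

  H_2: rank ker ∂_2 − rank ∂_3 = (4 − 3) − 0 = 1, and there is no ∂_3, so H_2 = Z.

(K is a triangulation of the 2-sphere S^2.)

H_2 = Z.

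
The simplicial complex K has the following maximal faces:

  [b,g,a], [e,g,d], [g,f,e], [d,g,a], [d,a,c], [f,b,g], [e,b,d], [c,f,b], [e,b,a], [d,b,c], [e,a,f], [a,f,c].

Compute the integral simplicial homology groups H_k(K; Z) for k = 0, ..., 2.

H_0 = Z,  H_1 = Z/2,  H_2 = 0.

Fix the vertex order a < b < c < d < e < f < g and write every simplex with vertices in increasing order. Then dim K = 2 and the simplices of K are:

  0-simplices (7): a, b, c, d, e, f, g
  1-simplices (18): ab, ac, ad, ae, af, ag, bc, bd, be, bf, bg, cd, cf, de, dg, ef, eg, fg
  2-simplices (12): abe, abg, acd, acf, adg, aef, bcd, bcf, bde, bfg, deg, efg

Hence C_0 ≅ Z^7, C_1 ≅ Z^18, C_2 ≅ Z^12.

∂_1: C_1 → C_0 maps an edge to its endpoints' difference, ∂[p,q] = q − p. For instance
  ∂ad = d − a.
The resulting 7×18 matrix has rank 6, and its Smith normal form has invariant factors (1,1,1,1,1,1).

The boundary map ∂_2: C_2 → C_1 sends each 2-simplex [p,q,r] to [q,r] − [p,r] + [p,q]. For instance
  ∂abg = bg − ag + ab,
  ∂acf = cf − af + ac.
As a 18×12 matrix over Z this has rank 12, with invariant factors (1,1,1,1,1,1,1,1,1,1,1,2).

From H_k ≅ ker(∂_k) / im(∂_{k+1}) we obtain:

  H_0: rank C_0 − rank ∂_1 = 7 − 6 = 1, and the invariant factors of ∂_1 are all 1, so H_0 ≅ Z.
  H_1: rank ker ∂_1 − rank ∂_2 = (18 − 6) − 12 = 0, and ∂_2 has invariant factor 2 > 1, so H_1 ≅ Z/2.
  H_2: rank ker ∂_2 − rank ∂_3 = (12 − 12) − 0 = 0, and there is no ∂_3, so H_2 ≅ 0.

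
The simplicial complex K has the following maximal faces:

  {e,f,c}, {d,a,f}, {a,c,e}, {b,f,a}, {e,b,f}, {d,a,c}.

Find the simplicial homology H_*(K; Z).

H_0 = Z,  H_1 = Z,  H_2 = 0.

We work with the vertex ordering a < b < c < d < e < f. The simplices of K, each written with vertices in increasing order, are:

  0-simplices (6): a, b, c, d, e, f
  1-simplices (12): ab, ac, ad, ae, af, be, bf, cd, ce, cf, df, ef
  2-simplices (6): abf, acd, ace, adf, bef, cef

giving chain groups C_0 ≅ Z^6, C_1 ≅ Z^12, C_2 ≅ Z^6.

Boundary ∂_1: C_1 → C_0 maps an edge to its endpoints' difference, ∂[p,q] = q − p.
The 6×12 boundary matrix has rank 5 and Smith normal form diag(1,1,1,1,1).

∂_2: C_2 → C_1 sends each 2-simplex [p,q,r] to [q,r] − [p,r] + [p,q]. For instance
  ∂bef = ef − bf + be,
  ∂adf = df − af + ad.
As a 12×6 matrix over Z this has rank 6, with invariant factors (1,1,1,1,1,1).

Reading off H_k = ker ∂_k / im ∂_{k+1}:

  H_0: rank C_0 − rank ∂_1 = 6 − 5 = 1, and the invariant factors of ∂_1 are all 1, so H_0 ≅ Z.
  H_1: rank ker ∂_1 − rank ∂_2 = (12 − 5) − 6 = 1, and the invariant factors of ∂_2 are all 1, so H_1 ≅ Z.
  H_2: rank ker ∂_2 − rank ∂_3 = (6 − 6) − 0 = 0, and there is no ∂_3, so H_2 ≅ 0.

As a check, the Euler characteristic is 6 − 12 + 6 = 0, which agrees with 1 − 1 + 0 = 0.
(K is a triangulation of the cylinder S^1 x I.)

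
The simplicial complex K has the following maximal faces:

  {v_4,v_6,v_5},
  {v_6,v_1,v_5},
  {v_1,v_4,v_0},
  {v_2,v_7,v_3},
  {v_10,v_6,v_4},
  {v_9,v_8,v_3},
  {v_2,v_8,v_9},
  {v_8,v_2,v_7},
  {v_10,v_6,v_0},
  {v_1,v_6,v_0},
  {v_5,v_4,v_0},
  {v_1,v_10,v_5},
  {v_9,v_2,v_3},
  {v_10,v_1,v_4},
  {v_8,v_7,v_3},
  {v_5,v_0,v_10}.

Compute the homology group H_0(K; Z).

Take the total order v_0 < v_1 < v_2 < v_3 < v_4 < v_5 < v_6 < v_7 < v_8 < v_9 < v_10 on the vertex set. Then K (dimension 2) consists of the simplices:

  0-simplices (11): [v_0], [v_1], [v_2], [v_3], [v_4], [v_5], [v_6], [v_7], [v_8], [v_9], [v_10]
  1-simplices (24): (24 of them)
  2-simplices (16): (16 of them)

so the chain groups are C_0 ≅ Z^11, C_1 ≅ Z^24, C_2 ≅ Z^16.

∂_1: C_1 → C_0 is given by ∂[p,q] = [q] − [p]. For instance
  ∂[v_6,v_10] = [v_10] − [v_6].
The resulting 11×24 matrix has rank 9, and its Smith normal form has invariant factors (1,1,1,1,1,1,1,1,1).

∂_2: C_2 → C_1 maps a triangle to the signed sum of its edges. For instance
  ∂[v_3,v_8,v_9] = [v_8,v_9] − [v_3,v_9] + [v_3,v_8],
  ∂[v_2,v_7,v_8] = [v_7,v_8] − [v_2,v_8] + [v_2,v_7].
The resulting 24×16 matrix has rank 15, and its Smith normal form has invariant factors (1,1,1,1,1,1,1,1,1,1,1,1,1,1,2).

Now H_k = ker ∂_k / im ∂_{k+1}, so:

  H_0: rank C_0 − rank ∂_1 = 11 − 9 = 2, and the invariant factors of ∂_1 are all 1, so H_0 = Z^2.

H_0 = Z^2.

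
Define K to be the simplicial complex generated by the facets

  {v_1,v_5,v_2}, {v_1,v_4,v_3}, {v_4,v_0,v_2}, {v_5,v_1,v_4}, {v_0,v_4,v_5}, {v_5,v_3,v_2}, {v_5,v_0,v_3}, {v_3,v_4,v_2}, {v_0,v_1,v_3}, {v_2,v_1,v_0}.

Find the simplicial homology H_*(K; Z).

Take the total order v_0 < v_1 < v_2 < v_3 < v_4 < v_5 on the vertex set. Then K (dimension 2) consists of the simplices:

  0-simplices (6): [v_0], [v_1], [v_2], [v_3], [v_4], [v_5]
  1-simplices (15): (15 of them)
  2-simplices (10): [v_0,v_1,v_2], [v_0,v_1,v_3], [v_0,v_2,v_4], [v_0,v_3,v_5], [v_0,v_4,v_5], [v_1,v_2,v_5], [v_1,v_3,v_4], [v_1,v_4,v_5], [v_2,v_3,v_4], [v_2,v_3,v_5]

so the chain groups are C_0 ≅ Z^6, C_1 ≅ Z^15, C_2 ≅ Z^10.

∂_1: C_1 → C_0 sends each edge [p,q] (with p < q) to q − p. For instance
  ∂[v_3,v_5] = [v_5] − [v_3].
The resulting 6×15 matrix has rank 5, and its Smith normal form has invariant factors (1,1,1,1,1).

∂_2: C_2 → C_1 sends each 2-simplex [p,q,r] to [q,r] − [p,r] + [p,q]. For instance
  ∂[v_1,v_2,v_5] = [v_2,v_5] − [v_1,v_5] + [v_1,v_2],
  ∂[v_0,v_2,v_4] = [v_2,v_4] − [v_0,v_4] + [v_0,v_2].
As a 15×10 matrix over Z this has rank 10, with invariant factors (1,1,1,1,1,1,1,1,1,2).

From H_k ≅ ker(∂_k) / im(∂_{k+1}) we obtain:

  H_0: rank C_0 − rank ∂_1 = 6 − 5 = 1, and the invariant factors of ∂_1 are all 1, so H_0 = Z.
  H_1: rank ker ∂_1 − rank ∂_2 = (15 − 5) − 10 = 0, and ∂_2 has invariant factor 2 > 1, so H_1 = Z/2.
  H_2: rank ker ∂_2 − rank ∂_3 = (10 − 10) − 0 = 0, and there is no ∂_3, so H_2 = 0.

(K is a triangulation of the real projective plane RP^2.)

H_0 ≅ Z,  H_1 ≅ Z/2,  H_2 = 0.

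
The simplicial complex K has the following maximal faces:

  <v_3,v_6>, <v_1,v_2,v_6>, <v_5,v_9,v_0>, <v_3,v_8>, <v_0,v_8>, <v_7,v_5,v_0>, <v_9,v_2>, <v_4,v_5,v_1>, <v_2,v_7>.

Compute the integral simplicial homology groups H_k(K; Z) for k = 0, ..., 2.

K has 10 vertices, 16 edges, 4 triangles.
rank ∂_0 = 0, rank ∂_1 = 9 ⇒ b_0 = 10 − 0 − 9 = 1; all invariant factors of ∂_1 are 1 so no torsion. So H_0 ≅ Z.
rank ∂_1 = 9, rank ∂_2 = 4 ⇒ b_1 = 16 − 9 − 4 = 3; all invariant factors of ∂_2 are 1 so no torsion. So H_1 ≅ Z^3.
rank ∂_2 = 4, rank ∂_3 = 0 ⇒ b_2 = 4 − 4 − 0 = 0. So H_2 ≅ 0.

H_0 ≅ Z,  H_1 ≅ Z^3,  H_2 = 0.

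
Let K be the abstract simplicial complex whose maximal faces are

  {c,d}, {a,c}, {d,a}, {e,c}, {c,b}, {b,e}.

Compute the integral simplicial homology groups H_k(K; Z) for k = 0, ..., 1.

H_0 ≅ Z,  H_1 ≅ Z^2.

Take the total order a < b < c < d < e on the vertex set. Then K (dimension 1) consists of the simplices:

  0-simplices (5): a, b, c, d, e
  1-simplices (6): ac, ad, bc, be, cd, ce

Hence C_0 ≅ Z^5, C_1 ≅ Z^6.

The boundary map ∂_1: C_1 → C_0 maps an edge to its endpoints' difference, ∂[p,q] = q − p. For instance
  ∂be = e − b.
The resulting 5×6 matrix has rank 4, and its Smith normal form has invariant factors (1,1,1,1).

Reading off H_k = ker ∂_k / im ∂_{k+1}:

  H_0: rank C_0 − rank ∂_1 = 5 − 4 = 1, and the invariant factors of ∂_1 are all 1, so H_0 ≅ Z.
  H_1: rank ker ∂_1 − rank ∂_2 = (6 − 4) − 0 = 2, and there is no ∂_2, so H_1 ≅ Z^2.

As a check, the Euler characteristic is 5 − 6 = -1, which agrees with 1 − 2 = -1.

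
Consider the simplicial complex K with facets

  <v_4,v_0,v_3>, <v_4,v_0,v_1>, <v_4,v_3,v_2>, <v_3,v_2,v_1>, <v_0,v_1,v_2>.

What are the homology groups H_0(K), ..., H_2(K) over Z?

Fix the vertex order v_0 < v_1 < v_2 < v_3 < v_4 and write every simplex with vertices in increasing order. Then dim K = 2 and the simplices of K are:

  0-simplices (5): [v_0], [v_1], [v_2], [v_3], [v_4]
  1-simplices (10): [v_0,v_1], [v_0,v_2], [v_0,v_3], [v_0,v_4], [v_1,v_2], [v_1,v_3], [v_1,v_4], [v_2,v_3], [v_2,v_4], [v_3,v_4]
  2-simplices (5): [v_0,v_1,v_2], [v_0,v_1,v_4], [v_0,v_3,v_4], [v_1,v_2,v_3], [v_2,v_3,v_4]

Hence C_0 ≅ Z^5, C_1 ≅ Z^10, C_2 ≅ Z^5.

Boundary ∂_1: C_1 → C_0 sends each edge [p,q] (with p < q) to q − p. For instance
  ∂[v_2,v_3] = [v_3] − [v_2].
The 5×10 boundary matrix has rank 4 and Smith normal form diag(1,1,1,1).

Boundary ∂_2: C_2 → C_1 maps a triangle to the signed sum of its edges. For instance
  ∂[v_1,v_2,v_3] = [v_2,v_3] − [v_1,v_3] + [v_1,v_2],
  ∂[v_0,v_1,v_2] = [v_1,v_2] − [v_0,v_2] + [v_0,v_1].
As a 10×5 matrix over Z this has rank 5, with invariant factors (1,1,1,1,1).

Computing H_k = (kernel of ∂_k) / (image of ∂_{k+1}):

  H_0: rank C_0 − rank ∂_1 = 5 − 4 = 1, and the invariant factors of ∂_1 are all 1, so H_0 = Z.
  H_1: rank ker ∂_1 − rank ∂_2 = (10 − 4) − 5 = 1, and the invariant factors of ∂_2 are all 1, so H_1 = Z.
  H_2: rank ker ∂_2 − rank ∂_3 = (5 − 5) − 0 = 0, and there is no ∂_3, so H_2 = 0.

H_0 ≅ Z,  H_1 ≅ Z,  H_2 = 0.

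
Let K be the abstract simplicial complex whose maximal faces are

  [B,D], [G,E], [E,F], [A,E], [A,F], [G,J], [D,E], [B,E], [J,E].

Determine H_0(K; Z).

We work with the vertex ordering A < B < D < E < F < G < J. The simplices of K, each written with vertices in increasing order, are:

  0-simplices (7): A, B, D, E, F, G, J
  1-simplices (9): AE, AF, BD, BE, DE, EF, EG, EJ, GJ

so the chain groups are C_0 ≅ Z^7, C_1 ≅ Z^9.

∂_1: C_1 → C_0 is given by ∂[p,q] = [q] − [p]. For instance
  ∂BD = D − B.
As a 7×9 matrix over Z this has rank 6, with invariant factors (1,1,1,1,1,1).

From H_k ≅ ker(∂_k) / im(∂_{k+1}) we obtain:

  H_0: rank C_0 − rank ∂_1 = 7 − 6 = 1, and the invariant factors of ∂_1 are all 1, so H_0 ≅ Z.

H_0 = Z.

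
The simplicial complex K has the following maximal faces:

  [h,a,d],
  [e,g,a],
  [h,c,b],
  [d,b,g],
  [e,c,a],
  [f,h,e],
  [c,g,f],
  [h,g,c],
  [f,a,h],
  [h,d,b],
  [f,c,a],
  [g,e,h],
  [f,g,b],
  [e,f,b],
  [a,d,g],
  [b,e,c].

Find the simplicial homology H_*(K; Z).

Order the vertices as a < b < c < d < e < f < g < h. Listing each simplex with vertices in this order, K has dimension 2 with simplices:

  0-simplices (8): a, b, c, d, e, f, g, h
  1-simplices (24): ac, ad, ae, af, ag, ah, bc, bd, be, bf, bg, bh, ce, cf, cg, ch, dg, dh, ef, eg, eh, fg, fh, gh
  2-simplices (16): ace, acf, adg, adh, aeg, afh, bce, bch, bdg, bdh, bef, bfg, cfg, cgh, efh, egh

Hence C_0 ≅ Z^8, C_1 ≅ Z^24, C_2 ≅ Z^16.

∂_1: C_1 → C_0 sends each edge [p,q] (with p < q) to q − p.
The 8×24 boundary matrix has rank 7 and Smith normal form diag(1,1,1,1,1,1,1).

∂_2: C_2 → C_1 sends each 2-simplex [p,q,r] to [q,r] − [p,r] + [p,q]. For instance
  ∂bch = ch − bh + bc,
  ∂ace = ce − ae + ac.
The resulting 24×16 matrix has rank 15, and its Smith normal form has invariant factors (1,1,1,1,1,1,1,1,1,1,1,1,1,1,1).

Reading off H_k = ker ∂_k / im ∂_{k+1}:

  H_0: rank C_0 − rank ∂_1 = 8 − 7 = 1, and the invariant factors of ∂_1 are all 1, so H_0 ≅ Z.
  H_1: rank ker ∂_1 − rank ∂_2 = (24 − 7) − 15 = 2, and the invariant factors of ∂_2 are all 1, so H_1 ≅ Z^2.
  H_2: rank ker ∂_2 − rank ∂_3 = (16 − 15) − 0 = 1, and there is no ∂_3, so H_2 ≅ Z.

(K is a triangulation of the torus T^2.)

H_0 ≅ Z,  H_1 ≅ Z^2,  H_2 ≅ Z.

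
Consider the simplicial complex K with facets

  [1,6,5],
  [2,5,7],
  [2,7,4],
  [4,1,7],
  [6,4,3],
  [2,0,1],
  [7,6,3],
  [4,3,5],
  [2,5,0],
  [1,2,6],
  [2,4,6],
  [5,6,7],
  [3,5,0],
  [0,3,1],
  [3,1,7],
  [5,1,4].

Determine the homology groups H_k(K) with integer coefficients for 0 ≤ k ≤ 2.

H_0 ≅ Z,  H_1 ≅ Z^2,  H_2 ≅ Z.

Fix the vertex order 0 < 1 < 2 < 3 < 4 < 5 < 6 < 7 and write every simplex with vertices in increasing order. Then dim K = 2 and the simplices of K are:

  0-simplices (8): [0], [1], [2], [3], [4], [5], [6], [7]
  1-simplices (24): (24 of them)
  2-simplices (16): [0,1,2], [0,1,3], [0,2,5], [0,3,5], [1,2,6], [1,3,7], [1,4,5], [1,4,7], [1,5,6], [2,4,6], [2,4,7], [2,5,7], [3,4,5], [3,4,6], [3,6,7], [5,6,7]

so the chain groups are C_0 ≅ Z^8, C_1 ≅ Z^24, C_2 ≅ Z^16.

Boundary ∂_1: C_1 → C_0 sends each edge [p,q] (with p < q) to q − p. For instance
  ∂[0,3] = [3] − [0].
The 8×24 boundary matrix has rank 7 and Smith normal form diag(1,1,1,1,1,1,1).

Boundary ∂_2: C_2 → C_1 sends each 2-simplex [p,q,r] to [q,r] − [p,r] + [p,q]. For instance
  ∂[5,6,7] = [6,7] − [5,7] + [5,6],
  ∂[1,3,7] = [3,7] − [1,7] + [1,3].
The resulting 24×16 matrix has rank 15, and its Smith normal form has invariant factors (1,1,1,1,1,1,1,1,1,1,1,1,1,1,1).

From H_k ≅ ker(∂_k) / im(∂_{k+1}) we obtain:

  H_0: rank C_0 − rank ∂_1 = 8 − 7 = 1, and the invariant factors of ∂_1 are all 1, so H_0 ≅ Z.
  H_1: rank ker ∂_1 − rank ∂_2 = (24 − 7) − 15 = 2, and the invariant factors of ∂_2 are all 1, so H_1 ≅ Z^2.
  H_2: rank ker ∂_2 − rank ∂_3 = (16 − 15) − 0 = 1, and there is no ∂_3, so H_2 ≅ Z.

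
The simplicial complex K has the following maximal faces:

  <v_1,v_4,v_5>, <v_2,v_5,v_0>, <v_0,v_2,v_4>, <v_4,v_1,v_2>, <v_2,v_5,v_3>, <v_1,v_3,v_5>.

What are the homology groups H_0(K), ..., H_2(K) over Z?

H_0 ≅ Z,  H_1 ≅ Z,  H_2 = 0.

Order the vertices as v_0 < v_1 < v_2 < v_3 < v_4 < v_5. Listing each simplex with vertices in this order, K has dimension 2 with simplices:

  0-simplices (6): [v_0], [v_1], [v_2], [v_3], [v_4], [v_5]
  1-simplices (12): [v_0,v_2], [v_0,v_4], [v_0,v_5], [v_1,v_2], [v_1,v_3], [v_1,v_4], [v_1,v_5], [v_2,v_3], [v_2,v_4], [v_2,v_5], [v_3,v_5], [v_4,v_5]
  2-simplices (6): [v_0,v_2,v_4], [v_0,v_2,v_5], [v_1,v_2,v_4], [v_1,v_3,v_5], [v_1,v_4,v_5], [v_2,v_3,v_5]

so the chain groups are C_0 ≅ Z^6, C_1 ≅ Z^12, C_2 ≅ Z^6.

Boundary ∂_1: C_1 → C_0 maps an edge to its endpoints' difference, ∂[p,q] = q − p. For instance
  ∂[v_4,v_5] = [v_5] − [v_4].
This gives a 6×12 integer matrix of rank 5; reducing to Smith normal form yields diagonal entries (1,1,1,1,1).

∂_2: C_2 → C_1 sends each 2-simplex [p,q,r] to [q,r] − [p,r] + [p,q]. For instance
  ∂[v_1,v_2,v_4] = [v_2,v_4] − [v_1,v_4] + [v_1,v_2],
  ∂[v_0,v_2,v_4] = [v_2,v_4] − [v_0,v_4] + [v_0,v_2].
The 12×6 boundary matrix has rank 6 and Smith normal form diag(1,1,1,1,1,1).

From H_k ≅ ker(∂_k) / im(∂_{k+1}) we obtain:

  H_0: rank C_0 − rank ∂_1 = 6 − 5 = 1, and the invariant factors of ∂_1 are all 1, so H_0 ≅ Z.
  H_1: rank ker ∂_1 − rank ∂_2 = (12 − 5) − 6 = 1, and the invariant factors of ∂_2 are all 1, so H_1 ≅ Z.
  H_2: rank ker ∂_2 − rank ∂_3 = (6 − 6) − 0 = 0, and there is no ∂_3, so H_2 ≅ 0.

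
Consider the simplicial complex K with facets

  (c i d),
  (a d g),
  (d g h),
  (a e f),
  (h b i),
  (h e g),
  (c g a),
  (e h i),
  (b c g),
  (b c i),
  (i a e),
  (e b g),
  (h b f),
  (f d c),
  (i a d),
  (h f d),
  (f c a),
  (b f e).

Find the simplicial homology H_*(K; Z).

H_0 ≅ Z,  H_1 ≅ Z ⊕ Z/2,  H_2 = 0.

Fix the vertex order a < b < c < d < e < f < g < h < i and write every simplex with vertices in increasing order. Then dim K = 2 and the simplices of K are:

  0-simplices (9): a, b, c, d, e, f, g, h, i
  1-simplices (27): ac, ad, ae, af, ag, ai, bc, be, bf, bg, bh, bi, cd, cf, cg, ci, df, dg, dh, di, ef, eg, eh, ei, fh, gh, hi
  2-simplices (18): acf, acg, adg, adi, aef, aei, bcg, bci, bef, beg, bfh, bhi, cdf, cdi, dfh, dgh, egh, ehi

Hence C_0 ≅ Z^9, C_1 ≅ Z^27, C_2 ≅ Z^18.

The boundary map ∂_1: C_1 → C_0 is given by ∂[p,q] = [q] − [p]. For instance
  ∂gh = h − g.
As a 9×27 matrix over Z this has rank 8, with invariant factors (1,1,1,1,1,1,1,1).

∂_2: C_2 → C_1 sends each 2-simplex [p,q,r] to [q,r] − [p,r] + [p,q]. For instance
  ∂egh = gh − eh + eg,
  ∂dgh = gh − dh + dg.
This gives a 27×18 integer matrix of rank 18; reducing to Smith normal form yields diagonal entries (1,1,1,1,1,1,1,1,1,1,1,1,1,1,1,1,1,2).

Reading off H_k = ker ∂_k / im ∂_{k+1}:

  H_0: rank C_0 − rank ∂_1 = 9 − 8 = 1, and the invariant factors of ∂_1 are all 1, so H_0 ≅ Z.
  H_1: rank ker ∂_1 − rank ∂_2 = (27 − 8) − 18 = 1, and ∂_2 has invariant factor 2 > 1, so H_1 ≅ Z ⊕ Z/2.
  H_2: rank ker ∂_2 − rank ∂_3 = (18 − 18) − 0 = 0, and there is no ∂_3, so H_2 ≅ 0.

As a check, the Euler characteristic is 9 − 27 + 18 = 0, which agrees with 1 − 1 + 0 = 0.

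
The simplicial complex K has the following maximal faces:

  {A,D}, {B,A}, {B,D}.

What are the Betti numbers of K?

b_0 = 1, b_1 = 1.

Order the vertices as A < B < D. Listing each simplex with vertices in this order, K has dimension 1 with simplices:

  0-simplices (3): A, B, D
  1-simplices (3): AB, AD, BD

so the chain groups are C_0 ≅ Z^3, C_1 ≅ Z^3.

∂_1: C_1 → C_0 sends each edge [p,q] (with p < q) to q − p. For instance
  ∂AD = D − A.
This gives a 3×3 integer matrix of rank 2; reducing to Smith normal form yields diagonal entries (1,1).

Reading off H_k = ker ∂_k / im ∂_{k+1}:

  H_0: rank C_0 − rank ∂_1 = 3 − 2 = 1, and the invariant factors of ∂_1 are all 1, so H_0 = Z.
  H_1: rank ker ∂_1 − rank ∂_2 = (3 − 2) − 0 = 1, and there is no ∂_2, so H_1 = Z.

Hence the Betti numbers are b_0 = 1, b_1 = 1.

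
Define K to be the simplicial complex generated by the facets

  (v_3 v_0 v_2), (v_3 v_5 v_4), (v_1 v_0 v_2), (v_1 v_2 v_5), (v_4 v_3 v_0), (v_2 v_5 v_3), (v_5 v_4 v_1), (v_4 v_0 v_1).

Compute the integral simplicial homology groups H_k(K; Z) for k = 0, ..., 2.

Take the total order v_0 < v_1 < v_2 < v_3 < v_4 < v_5 on the vertex set. Then K (dimension 2) consists of the simplices:

  0-simplices (6): [v_0], [v_1], [v_2], [v_3], [v_4], [v_5]
  1-simplices (12): [v_0,v_1], [v_0,v_2], [v_0,v_3], [v_0,v_4], [v_1,v_2], [v_1,v_4], [v_1,v_5], [v_2,v_3], [v_2,v_5], [v_3,v_4], [v_3,v_5], [v_4,v_5]
  2-simplices (8): [v_0,v_1,v_2], [v_0,v_1,v_4], [v_0,v_2,v_3], [v_0,v_3,v_4], [v_1,v_2,v_5], [v_1,v_4,v_5], [v_2,v_3,v_5], [v_3,v_4,v_5]

Hence C_0 ≅ Z^6, C_1 ≅ Z^12, C_2 ≅ Z^8.

Boundary ∂_1: C_1 → C_0 is given by ∂[p,q] = [q] − [p]. For instance
  ∂[v_0,v_3] = [v_3] − [v_0].
As a 6×12 matrix over Z this has rank 5, with invariant factors (1,1,1,1,1).

The boundary map ∂_2: C_2 → C_1 sends each 2-simplex [p,q,r] to [q,r] − [p,r] + [p,q]. For instance
  ∂[v_1,v_4,v_5] = [v_4,v_5] − [v_1,v_5] + [v_1,v_4],
  ∂[v_3,v_4,v_5] = [v_4,v_5] − [v_3,v_5] + [v_3,v_4].
This gives a 12×8 integer matrix of rank 7; reducing to Smith normal form yields diagonal entries (1,1,1,1,1,1,1).

Computing H_k = (kernel of ∂_k) / (image of ∂_{k+1}):

  H_0: rank C_0 − rank ∂_1 = 6 − 5 = 1, and the invariant factors of ∂_1 are all 1, so H_0 = Z.
  H_1: rank ker ∂_1 − rank ∂_2 = (12 − 5) − 7 = 0, and the invariant factors of ∂_2 are all 1, so H_1 = 0.
  H_2: rank ker ∂_2 − rank ∂_3 = (8 − 7) − 0 = 1, and there is no ∂_3, so H_2 = Z.

(K is a triangulation of the 2-sphere S^2.)

H_0 = Z,  H_1 = 0,  H_2 = Z.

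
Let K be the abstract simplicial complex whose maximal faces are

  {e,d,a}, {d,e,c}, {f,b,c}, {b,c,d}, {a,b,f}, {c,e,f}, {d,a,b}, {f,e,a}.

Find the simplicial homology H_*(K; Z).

H_0 ≅ Z,  H_1 = 0,  H_2 ≅ Z.

Fix the vertex order a < b < c < d < e < f and write every simplex with vertices in increasing order. Then dim K = 2 and the simplices of K are:

  0-simplices (6): a, b, c, d, e, f
  1-simplices (12): ab, ad, ae, af, bc, bd, bf, cd, ce, cf, de, ef
  2-simplices (8): abd, abf, ade, aef, bcd, bcf, cde, cef

so the chain groups are C_0 ≅ Z^6, C_1 ≅ Z^12, C_2 ≅ Z^8.

∂_1: C_1 → C_0 sends each edge [p,q] (with p < q) to q − p. For instance
  ∂ad = d − a.
As a 6×12 matrix over Z this has rank 5, with invariant factors (1,1,1,1,1).

The boundary map ∂_2: C_2 → C_1 maps a triangle to the signed sum of its edges. For instance
  ∂bcd = cd − bd + bc,
  ∂ade = de − ae + ad.
The resulting 12×8 matrix has rank 7, and its Smith normal form has invariant factors (1,1,1,1,1,1,1).

Reading off H_k = ker ∂_k / im ∂_{k+1}:

  H_0: rank C_0 − rank ∂_1 = 6 − 5 = 1, and the invariant factors of ∂_1 are all 1, so H_0 = Z.
  H_1: rank ker ∂_1 − rank ∂_2 = (12 − 5) − 7 = 0, and the invariant factors of ∂_2 are all 1, so H_1 = 0.
  H_2: rank ker ∂_2 − rank ∂_3 = (8 − 7) − 0 = 1, and there is no ∂_3, so H_2 = Z.

(K is a triangulation of the 2-sphere S^2.)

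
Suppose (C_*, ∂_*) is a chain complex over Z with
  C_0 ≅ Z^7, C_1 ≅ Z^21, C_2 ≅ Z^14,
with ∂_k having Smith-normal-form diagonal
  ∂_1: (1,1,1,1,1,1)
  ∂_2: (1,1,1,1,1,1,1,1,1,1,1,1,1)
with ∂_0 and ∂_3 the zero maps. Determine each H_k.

H_0: b_0 = 7 − 0 − 6 = 1; torsion from ∂_1 factors > 1: none. So H_0 ≅ Z.
H_1: b_1 = 21 − 6 − 13 = 2; torsion from ∂_2 factors > 1: none. So H_1 ≅ Z^2.
H_2: b_2 = 14 − 13 − 0 = 1; torsion from ∂_3 factors > 1: none. So H_2 ≅ Z.

H_0 ≅ Z,  H_1 ≅ Z^2,  H_2 ≅ Z.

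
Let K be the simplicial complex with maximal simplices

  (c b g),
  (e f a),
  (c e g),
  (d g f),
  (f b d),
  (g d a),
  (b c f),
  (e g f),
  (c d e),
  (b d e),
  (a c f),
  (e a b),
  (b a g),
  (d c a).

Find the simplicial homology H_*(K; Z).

Take the total order a < b < c < d < e < f < g on the vertex set. Then K (dimension 2) consists of the simplices:

  0-simplices (7): a, b, c, d, e, f, g
  1-simplices (21): ab, ac, ad, ae, af, ag, bc, bd, be, bf, bg, cd, ce, cf, cg, de, df, dg, ef, eg, fg
  2-simplices (14): abe, abg, acd, acf, adg, aef, bcf, bcg, bde, bdf, cde, ceg, dfg, efg

giving chain groups C_0 ≅ Z^7, C_1 ≅ Z^21, C_2 ≅ Z^14.

∂_1: C_1 → C_0 is given by ∂[p,q] = [q] − [p]. For instance
  ∂dg = g − d.
This gives a 7×21 integer matrix of rank 6; reducing to Smith normal form yields diagonal entries (1,1,1,1,1,1).

Boundary ∂_2: C_2 → C_1 sends each 2-simplex [p,q,r] to [q,r] − [p,r] + [p,q]. For instance
  ∂cde = de − ce + cd,
  ∂bde = de − be + bd.
This gives a 21×14 integer matrix of rank 13; reducing to Smith normal form yields diagonal entries (1,1,1,1,1,1,1,1,1,1,1,1,1).

From H_k ≅ ker(∂_k) / im(∂_{k+1}) we obtain:

  H_0: rank C_0 − rank ∂_1 = 7 − 6 = 1, and the invariant factors of ∂_1 are all 1, so H_0 = Z.
  H_1: rank ker ∂_1 − rank ∂_2 = (21 − 6) − 13 = 2, and the invariant factors of ∂_2 are all 1, so H_1 = Z^2.
  H_2: rank ker ∂_2 − rank ∂_3 = (14 − 13) − 0 = 1, and there is no ∂_3, so H_2 = Z.

H_0 ≅ Z,  H_1 ≅ Z^2,  H_2 ≅ Z.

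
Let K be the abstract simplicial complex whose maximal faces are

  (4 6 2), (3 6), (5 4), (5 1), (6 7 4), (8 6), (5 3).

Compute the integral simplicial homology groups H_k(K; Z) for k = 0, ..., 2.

H_0 = Z,  H_1 = Z,  H_2 = 0.

Order the vertices as 1 < 2 < 3 < 4 < 5 < 6 < 7 < 8. Listing each simplex with vertices in this order, K has dimension 2 with simplices:

  0-simplices (8): [1], [2], [3], [4], [5], [6], [7], [8]
  1-simplices (10): [1,5], [2,4], [2,6], [3,5], [3,6], [4,5], [4,6], [4,7], [6,7], [6,8]
  2-simplices (2): [2,4,6], [4,6,7]

Hence C_0 ≅ Z^8, C_1 ≅ Z^10, C_2 ≅ Z^2.

The boundary map ∂_1: C_1 → C_0 sends each edge [p,q] (with p < q) to q − p. For instance
  ∂[1,5] = [5] − [1].
The 8×10 boundary matrix has rank 7 and Smith normal form diag(1,1,1,1,1,1,1).

∂_2: C_2 → C_1 acts by ∂[p,q,r] = [q,r] − [p,r] + [p,q]. For instance
  ∂[2,4,6] = [4,6] − [2,6] + [2,4],
  ∂[4,6,7] = [6,7] − [4,7] + [4,6].
As a 10×2 matrix over Z this has rank 2, with invariant factors (1,1).

Computing H_k = (kernel of ∂_k) / (image of ∂_{k+1}):

  H_0: rank C_0 − rank ∂_1 = 8 − 7 = 1, and the invariant factors of ∂_1 are all 1, so H_0 = Z.
  H_1: rank ker ∂_1 − rank ∂_2 = (10 − 7) − 2 = 1, and the invariant factors of ∂_2 are all 1, so H_1 = Z.
  H_2: rank ker ∂_2 − rank ∂_3 = (2 − 2) − 0 = 0, and there is no ∂_3, so H_2 = 0.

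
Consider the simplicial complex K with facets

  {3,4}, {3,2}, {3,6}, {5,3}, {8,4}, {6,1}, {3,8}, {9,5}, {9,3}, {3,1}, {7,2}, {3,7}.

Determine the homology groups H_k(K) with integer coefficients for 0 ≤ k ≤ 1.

H_0 = Z,  H_1 = Z^4.

Order the vertices as 1 < 2 < 3 < 4 < 5 < 6 < 7 < 8 < 9. Listing each simplex with vertices in this order, K has dimension 1 with simplices:

  0-simplices (9): [1], [2], [3], [4], [5], [6], [7], [8], [9]
  1-simplices (12): [1,3], [1,6], [2,3], [2,7], [3,4], [3,5], [3,6], [3,7], [3,8], [3,9], [4,8], [5,9]

Hence C_0 ≅ Z^9, C_1 ≅ Z^12.

∂_1: C_1 → C_0 sends each edge [p,q] (with p < q) to q − p.
As a 9×12 matrix over Z this has rank 8, with invariant factors (1,1,1,1,1,1,1,1).

Now H_k = ker ∂_k / im ∂_{k+1}, so:

  H_0: rank C_0 − rank ∂_1 = 9 − 8 = 1, and the invariant factors of ∂_1 are all 1, so H_0 = Z.
  H_1: rank ker ∂_1 − rank ∂_2 = (12 − 8) − 0 = 4, and there is no ∂_2, so H_1 = Z^4.

As a check, the Euler characteristic is 9 − 12 = -3, which agrees with 1 − 4 = -3.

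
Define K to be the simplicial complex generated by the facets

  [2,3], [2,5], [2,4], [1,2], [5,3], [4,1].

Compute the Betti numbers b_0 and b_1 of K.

b_0 = 1, b_1 = 2.

Fix the vertex order 1 < 2 < 3 < 4 < 5 and write every simplex with vertices in increasing order. Then dim K = 1 and the simplices of K are:

  0-simplices (5): [1], [2], [3], [4], [5]
  1-simplices (6): [1,2], [1,4], [2,3], [2,4], [2,5], [3,5]

Hence C_0 ≅ Z^5, C_1 ≅ Z^6.

Boundary ∂_1: C_1 → C_0 maps an edge to its endpoints' difference, ∂[p,q] = q − p.
The 5×6 boundary matrix has rank 4 and Smith normal form diag(1,1,1,1).

Now H_k = ker ∂_k / im ∂_{k+1}, so:

  H_0: rank C_0 − rank ∂_1 = 5 − 4 = 1, and the invariant factors of ∂_1 are all 1, so H_0 ≅ Z.
  H_1: rank ker ∂_1 − rank ∂_2 = (6 − 4) − 0 = 2, and there is no ∂_2, so H_1 ≅ Z^2.

Hence the Betti numbers are b_0 = 1, b_1 = 2.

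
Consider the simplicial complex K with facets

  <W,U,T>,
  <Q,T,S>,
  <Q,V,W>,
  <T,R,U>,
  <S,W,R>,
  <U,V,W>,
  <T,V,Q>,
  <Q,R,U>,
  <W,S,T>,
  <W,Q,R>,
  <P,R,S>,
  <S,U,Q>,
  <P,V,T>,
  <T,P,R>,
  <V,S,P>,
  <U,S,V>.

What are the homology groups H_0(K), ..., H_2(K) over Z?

H_0 ≅ Z,  H_1 ≅ Z^2,  H_2 ≅ Z.

Take the total order P < Q < R < S < T < U < V < W on the vertex set. Then K (dimension 2) consists of the simplices:

  0-simplices (8): P, Q, R, S, T, U, V, W
  1-simplices (24): PR, PS, PT, PV, QR, QS, QT, QU, QV, QW, RS, RT, RU, RW, ST, SU, SV, SW, TU, TV, TW, UV, UW, VW
  2-simplices (16): PRS, PRT, PSV, PTV, QRU, QRW, QST, QSU, QTV, QVW, RSW, RTU, STW, SUV, TUW, UVW

giving chain groups C_0 ≅ Z^8, C_1 ≅ Z^24, C_2 ≅ Z^16.

Boundary ∂_1: C_1 → C_0 maps an edge to its endpoints' difference, ∂[p,q] = q − p.
As a 8×24 matrix over Z this has rank 7, with invariant factors (1,1,1,1,1,1,1).

∂_2: C_2 → C_1 acts by ∂[p,q,r] = [q,r] − [p,r] + [p,q]. For instance
  ∂SUV = UV − SV + SU,
  ∂PRS = RS − PS + PR.
This gives a 24×16 integer matrix of rank 15; reducing to Smith normal form yields diagonal entries (1,1,1,1,1,1,1,1,1,1,1,1,1,1,1).

Reading off H_k = ker ∂_k / im ∂_{k+1}:

  H_0: rank C_0 − rank ∂_1 = 8 − 7 = 1, and the invariant factors of ∂_1 are all 1, so H_0 ≅ Z.
  H_1: rank ker ∂_1 − rank ∂_2 = (24 − 7) − 15 = 2, and the invariant factors of ∂_2 are all 1, so H_1 ≅ Z^2.
  H_2: rank ker ∂_2 − rank ∂_3 = (16 − 15) − 0 = 1, and there is no ∂_3, so H_2 ≅ Z.

As a check, the Euler characteristic is 8 − 24 + 16 = 0, which agrees with 1 − 2 + 1 = 0.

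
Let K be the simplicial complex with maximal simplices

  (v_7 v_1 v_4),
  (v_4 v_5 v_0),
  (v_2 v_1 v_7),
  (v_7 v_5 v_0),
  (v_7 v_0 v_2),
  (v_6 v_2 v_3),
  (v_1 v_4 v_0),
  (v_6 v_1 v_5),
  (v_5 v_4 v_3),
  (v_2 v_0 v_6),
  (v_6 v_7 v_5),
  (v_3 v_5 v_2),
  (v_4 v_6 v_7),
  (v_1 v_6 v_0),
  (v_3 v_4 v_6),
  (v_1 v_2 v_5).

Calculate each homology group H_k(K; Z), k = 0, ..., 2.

H_0 ≅ Z,  H_1 ≅ Z^2,  H_2 ≅ Z.

K has 8 vertices, 24 edges, 16 triangles.
rank ∂_0 = 0, rank ∂_1 = 7 ⇒ b_0 = 8 − 0 − 7 = 1; all invariant factors of ∂_1 are 1 so no torsion. So H_0 = Z.
rank ∂_1 = 7, rank ∂_2 = 15 ⇒ b_1 = 24 − 7 − 15 = 2; all invariant factors of ∂_2 are 1 so no torsion. So H_1 = Z^2.
rank ∂_2 = 15, rank ∂_3 = 0 ⇒ b_2 = 16 − 15 − 0 = 1. So H_2 = Z.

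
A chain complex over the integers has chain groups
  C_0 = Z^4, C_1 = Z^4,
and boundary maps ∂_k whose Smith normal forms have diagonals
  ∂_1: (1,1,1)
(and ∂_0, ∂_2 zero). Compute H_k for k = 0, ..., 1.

H_0 = Z,  H_1 = Z.

H_0: b_0 = 4 − 0 − 3 = 1; torsion from ∂_1 factors > 1: none. So H_0 = Z.
H_1: b_1 = 4 − 3 − 0 = 1; torsion from ∂_2 factors > 1: none. So H_1 = Z.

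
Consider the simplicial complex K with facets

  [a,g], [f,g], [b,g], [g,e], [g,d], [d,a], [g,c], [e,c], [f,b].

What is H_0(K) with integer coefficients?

Order the vertices as a < b < c < d < e < f < g. Listing each simplex with vertices in this order, K has dimension 1 with simplices:

  0-simplices (7): a, b, c, d, e, f, g
  1-simplices (9): ad, ag, bf, bg, ce, cg, dg, eg, fg

Hence C_0 ≅ Z^7, C_1 ≅ Z^9.

The boundary map ∂_1: C_1 → C_0 maps an edge to its endpoints' difference, ∂[p,q] = q − p.
This gives a 7×9 integer matrix of rank 6; reducing to Smith normal form yields diagonal entries (1,1,1,1,1,1).

Reading off H_k = ker ∂_k / im ∂_{k+1}:

  H_0: rank C_0 − rank ∂_1 = 7 − 6 = 1, and the invariant factors of ∂_1 are all 1, so H_0 = Z.

(K is a triangulation of a wedge of 3 circles.)

H_0 ≅ Z.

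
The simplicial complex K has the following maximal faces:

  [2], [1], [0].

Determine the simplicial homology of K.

H_0 = Z^3.

Take the total order 0 < 1 < 2 on the vertex set. Then K (dimension 0) consists of the simplices:

  0-simplices (3): [0], [1], [2]

giving chain groups C_0 ≅ Z^3.

From H_k ≅ ker(∂_k) / im(∂_{k+1}) we obtain:

  H_0: rank C_0 − rank ∂_1 = 3 − 0 = 3, and there is no ∂_1, so H_0 = Z^3.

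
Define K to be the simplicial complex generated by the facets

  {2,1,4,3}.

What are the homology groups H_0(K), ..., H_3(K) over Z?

Fix the vertex order 1 < 2 < 3 < 4 and write every simplex with vertices in increasing order. Then dim K = 3 and the simplices of K are:

  0-simplices (4): [1], [2], [3], [4]
  1-simplices (6): [1,2], [1,3], [1,4], [2,3], [2,4], [3,4]
  2-simplices (4): [1,2,3], [1,2,4], [1,3,4], [2,3,4]
  3-simplices (1): [1,2,3,4]

so the chain groups are C_0 ≅ Z^4, C_1 ≅ Z^6, C_2 ≅ Z^4, C_3 ≅ Z^1.

Boundary ∂_1: C_1 → C_0 maps an edge to its endpoints' difference, ∂[p,q] = q − p.
The resulting 4×6 matrix has rank 3, and its Smith normal form has invariant factors (1,1,1).

∂_2: C_2 → C_1 sends each 2-simplex [p,q,r] to [q,r] − [p,r] + [p,q]. For instance
  ∂[1,2,3] = [2,3] − [1,3] + [1,2],
  ∂[2,3,4] = [3,4] − [2,4] + [2,3].
The 6×4 boundary matrix has rank 3 and Smith normal form diag(1,1,1).

The boundary map ∂_3: C_3 → C_2 sends each 3-simplex σ to the alternating sum Σ_i (−1)^i (σ with its i-th vertex removed). For instance
  ∂[1,2,3,4] = [2,3,4] − [1,3,4] + [1,2,4] − [1,2,3].
The 4×1 boundary matrix has rank 1 and Smith normal form diag(1).

Computing H_k = (kernel of ∂_k) / (image of ∂_{k+1}):

  H_0: rank C_0 − rank ∂_1 = 4 − 3 = 1, and the invariant factors of ∂_1 are all 1, so H_0 = Z.
  H_1: rank ker ∂_1 − rank ∂_2 = (6 − 3) − 3 = 0, and the invariant factors of ∂_2 are all 1, so H_1 = 0.
  H_2: rank ker ∂_2 − rank ∂_3 = (4 − 3) − 1 = 0, and the invariant factors of ∂_3 are all 1, so H_2 = 0.
  H_3: rank ker ∂_3 − rank ∂_4 = (1 − 1) − 0 = 0, and there is no ∂_4, so H_3 = 0.

(K is a triangulation of the 3-simplex.)

H_0 ≅ Z,  H_1 = 0,  H_2 = 0,  H_3 = 0.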